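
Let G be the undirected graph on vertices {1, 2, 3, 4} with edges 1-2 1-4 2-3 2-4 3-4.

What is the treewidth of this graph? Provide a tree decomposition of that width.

Every bag has size at most 3, so the width is 3 − 1 = 2 and tw(G) ≤ 2. For the lower bound, the 3 vertices {1, 2, 4} are pairwise adjacent, and any tree decomposition puts a clique entirely inside one bag — forcing width ≥ 2. Combining the bounds, tw(G) = 2.

Treewidth 2.
One optimal decomposition is:
Bags: B1 = {1, 2, 4}  B2 = {2, 3, 4}
Tree: B1–B2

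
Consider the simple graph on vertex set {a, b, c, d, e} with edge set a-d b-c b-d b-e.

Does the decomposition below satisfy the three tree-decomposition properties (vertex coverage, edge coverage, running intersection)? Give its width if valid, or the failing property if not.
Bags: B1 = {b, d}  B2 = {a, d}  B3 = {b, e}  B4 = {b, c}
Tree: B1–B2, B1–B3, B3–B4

Vertex coverage: the bags together contain {a, b, c, d, e}, the full vertex set. Edge coverage: each edge of G has both endpoints in at least one bag. Running intersection: for every vertex, the bags containing it form a connected subtree. All three properties hold, so this is a valid tree decomposition of width max|bag| − 1 = 1, and hence tw(G) ≤ 1.

Yes; width 1.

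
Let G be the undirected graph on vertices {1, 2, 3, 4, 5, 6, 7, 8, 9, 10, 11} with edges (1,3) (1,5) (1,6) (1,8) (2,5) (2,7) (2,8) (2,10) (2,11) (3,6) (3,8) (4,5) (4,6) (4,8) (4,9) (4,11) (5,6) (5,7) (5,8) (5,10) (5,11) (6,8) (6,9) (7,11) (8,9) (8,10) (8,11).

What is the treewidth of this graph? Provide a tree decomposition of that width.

Each bag holds 4 vertices, so the decomposition has width 3, which upper-bounds the treewidth. Conversely, {4, 6, 8, 9} is a clique of size 4, and the vertices of any clique must share a bag in every tree decomposition; so some bag has ≥ 4 vertices and tw(G) ≥ 3. Hence tw(G) = 3 exactly.

Treewidth 3.
One optimal decomposition is:
Bags: B1 = {4, 5, 6, 8}  B2 = {4, 5, 8, 11}  B3 = {2, 5, 8, 11}  B4 = {4, 6, 8, 9}  B5 = {2, 5, 8, 10}  B6 = {1, 5, 6, 8}  B7 = {1, 3, 6, 8}  B8 = {2, 5, 7, 11}
Tree: B1–B2, B2–B3, B1–B4, B3–B5, B1–B6, B6–B7, B3–B8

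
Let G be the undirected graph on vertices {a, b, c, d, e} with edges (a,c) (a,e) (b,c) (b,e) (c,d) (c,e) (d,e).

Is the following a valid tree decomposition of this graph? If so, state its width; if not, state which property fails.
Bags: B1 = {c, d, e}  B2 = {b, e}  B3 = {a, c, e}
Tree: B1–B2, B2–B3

A tree decomposition must satisfy three properties: every vertex lies in some bag; for every edge, both endpoints lie together in some bag; and for every vertex, the bags containing it form a connected subtree. Here edge (c,b) lies in no bag, so the decomposition is invalid.

No — edge (c,b) lies in no bag.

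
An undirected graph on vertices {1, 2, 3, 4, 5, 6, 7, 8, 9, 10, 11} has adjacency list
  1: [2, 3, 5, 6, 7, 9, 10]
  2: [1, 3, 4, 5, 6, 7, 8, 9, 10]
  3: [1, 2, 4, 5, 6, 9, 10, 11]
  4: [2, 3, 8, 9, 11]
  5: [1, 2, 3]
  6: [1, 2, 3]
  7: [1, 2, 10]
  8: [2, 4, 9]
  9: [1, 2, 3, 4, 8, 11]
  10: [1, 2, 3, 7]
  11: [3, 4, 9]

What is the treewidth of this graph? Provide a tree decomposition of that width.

Treewidth 3.
Bags: B1 = {1, 2, 3, 5}  B2 = {1, 2, 3, 6}  B3 = {1, 2, 3, 9}  B4 = {1, 2, 3, 10}  B5 = {2, 3, 4, 9}  B6 = {2, 4, 8, 9}  B7 = {1, 2, 7, 10}  B8 = {3, 4, 9, 11}
Tree: B1–B2, B2–B3, B2–B4, B3–B5, B5–B6, B4–B7, B5–B8

The largest bag has 4 vertices, giving width 3; this decomposition certifies tw(G) ≤ 3. For the lower bound, the 4 vertices {2, 4, 8, 9} are pairwise adjacent, and any tree decomposition puts a clique entirely inside one bag — forcing width ≥ 3. The upper and lower bounds meet at 3, so that is the treewidth.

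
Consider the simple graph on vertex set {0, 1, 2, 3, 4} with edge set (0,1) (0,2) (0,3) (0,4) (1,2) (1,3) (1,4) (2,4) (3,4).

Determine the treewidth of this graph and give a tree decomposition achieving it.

Every bag has size at most 4, so the width is 4 − 1 = 3 and tw(G) ≤ 3. For the lower bound, the 4 vertices {0, 1, 2, 4} are pairwise adjacent, and any tree decomposition puts a clique entirely inside one bag — forcing width ≥ 3. Hence tw(G) = 3 exactly.

Treewidth 3.
Bags: B1 = {0, 1, 3, 4}  B2 = {0, 1, 2, 4}
Tree: B1–B2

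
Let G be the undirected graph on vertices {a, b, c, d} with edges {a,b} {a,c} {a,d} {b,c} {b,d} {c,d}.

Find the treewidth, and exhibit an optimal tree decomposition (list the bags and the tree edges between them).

A single bag containing all 4 vertices is trivially a valid decomposition of width 3. Conversely, {a, b, c, d} is a clique of size 4, and the vertices of any clique must share a bag in every tree decomposition; so some bag has ≥ 4 vertices and tw(G) ≥ 3. Hence tw(G) = 3 exactly.

Treewidth 3.
Bags: B1 = {a, b, c, d}
Tree: (single bag)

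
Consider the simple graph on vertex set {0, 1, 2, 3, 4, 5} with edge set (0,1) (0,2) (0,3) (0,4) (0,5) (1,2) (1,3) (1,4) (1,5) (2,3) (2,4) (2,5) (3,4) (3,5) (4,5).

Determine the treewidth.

5

A width-5 tree decomposition is:
Bags: B1 = {0, 1, 2, 3, 4, 5}
Tree: (single bag)
A single bag containing all 6 vertices is trivially a valid decomposition of width 5. On the other hand G contains the 6-clique {0, 1, 2, 3, 4, 5}. A clique must lie in a single bag of any decomposition, so no decomposition can have width below 5. Therefore the treewidth is 5.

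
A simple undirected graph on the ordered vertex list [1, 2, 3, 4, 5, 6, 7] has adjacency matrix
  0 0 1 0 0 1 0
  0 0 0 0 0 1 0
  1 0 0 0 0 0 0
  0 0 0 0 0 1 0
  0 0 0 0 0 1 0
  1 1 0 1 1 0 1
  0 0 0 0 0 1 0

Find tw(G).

A width-1 tree decomposition is:
Bags: B1 = {5, 6}  B2 = {6, 7}  B3 = {1, 6}  B4 = {2, 6}  B5 = {1, 3}  B6 = {4, 6}
Tree: B1–B2, B1–B3, B2–B4, B3–B5, B4–B6
The largest bag has 2 vertices, giving width 1; this decomposition certifies tw(G) ≤ 1. G has an edge, so its treewidth is at least 1. Combining the bounds, tw(G) = 1.

1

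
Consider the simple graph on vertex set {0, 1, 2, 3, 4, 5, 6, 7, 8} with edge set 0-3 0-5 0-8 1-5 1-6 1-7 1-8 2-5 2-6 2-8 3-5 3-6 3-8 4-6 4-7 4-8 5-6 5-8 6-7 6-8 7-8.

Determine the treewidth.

3

A width-3 tree decomposition is:
Bags: B1 = {2, 5, 6, 8}  B2 = {3, 5, 6, 8}  B3 = {1, 5, 6, 8}  B4 = {1, 6, 7, 8}  B5 = {0, 3, 5, 8}  B6 = {4, 6, 7, 8}
Tree: B1–B2, B2–B3, B3–B4, B2–B5, B4–B6
Each bag holds 4 vertices, so the decomposition has width 3, which upper-bounds the treewidth. For the lower bound, the 4 vertices {0, 3, 5, 8} are pairwise adjacent, and any tree decomposition puts a clique entirely inside one bag — forcing width ≥ 3. Therefore the treewidth is 3.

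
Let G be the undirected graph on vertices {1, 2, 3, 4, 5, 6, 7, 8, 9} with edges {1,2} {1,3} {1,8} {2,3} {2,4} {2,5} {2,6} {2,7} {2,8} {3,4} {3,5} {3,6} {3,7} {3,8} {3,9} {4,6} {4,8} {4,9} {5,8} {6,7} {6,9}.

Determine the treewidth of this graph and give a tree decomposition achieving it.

Treewidth 3.
One such decomposition:
Bags: B1 = {2, 3, 4, 6}  B2 = {2, 3, 4, 8}  B3 = {2, 3, 5, 8}  B4 = {3, 4, 6, 9}  B5 = {2, 3, 6, 7}  B6 = {1, 2, 3, 8}
Tree: B1–B2, B2–B3, B1–B4, B1–B5, B3–B6

The largest bag has 4 vertices, giving width 3; this decomposition certifies tw(G) ≤ 3. On the other hand G contains the 4-clique {3, 4, 6, 9}. A clique must lie in a single bag of any decomposition, so no decomposition can have width below 3. Combining the bounds, tw(G) = 3.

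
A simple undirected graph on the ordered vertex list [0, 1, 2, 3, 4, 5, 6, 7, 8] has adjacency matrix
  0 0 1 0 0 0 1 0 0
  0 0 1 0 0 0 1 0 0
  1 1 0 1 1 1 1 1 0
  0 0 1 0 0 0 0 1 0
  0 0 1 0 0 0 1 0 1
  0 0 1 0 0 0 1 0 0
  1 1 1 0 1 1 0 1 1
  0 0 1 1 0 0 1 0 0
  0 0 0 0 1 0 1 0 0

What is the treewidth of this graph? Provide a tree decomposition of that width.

Treewidth 2.
One optimal decomposition is:
Bags: B1 = {2, 6, 7}  B2 = {0, 2, 6}  B3 = {2, 4, 6}  B4 = {2, 3, 7}  B5 = {1, 2, 6}  B6 = {4, 6, 8}  B7 = {2, 5, 6}
Tree: B1–B2, B2–B3, B1–B4, B2–B5, B3–B6, B5–B7

Each bag holds 3 vertices, so the decomposition has width 2, which upper-bounds the treewidth. For the lower bound, the 3 vertices {4, 6, 8} are pairwise adjacent, and any tree decomposition puts a clique entirely inside one bag — forcing width ≥ 2. Combining the bounds, tw(G) = 2.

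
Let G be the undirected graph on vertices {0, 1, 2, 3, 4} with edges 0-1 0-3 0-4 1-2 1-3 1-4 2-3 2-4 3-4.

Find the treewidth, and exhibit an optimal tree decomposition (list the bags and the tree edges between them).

Treewidth 3.
One optimal decomposition is:
Bags: B1 = {0, 1, 3, 4}  B2 = {1, 2, 3, 4}
Tree: B1–B2

The largest bag has 4 vertices, giving width 3; this decomposition certifies tw(G) ≤ 3. On the other hand G contains the 4-clique {0, 1, 3, 4}. A clique must lie in a single bag of any decomposition, so no decomposition can have width below 3. Hence tw(G) = 3 exactly.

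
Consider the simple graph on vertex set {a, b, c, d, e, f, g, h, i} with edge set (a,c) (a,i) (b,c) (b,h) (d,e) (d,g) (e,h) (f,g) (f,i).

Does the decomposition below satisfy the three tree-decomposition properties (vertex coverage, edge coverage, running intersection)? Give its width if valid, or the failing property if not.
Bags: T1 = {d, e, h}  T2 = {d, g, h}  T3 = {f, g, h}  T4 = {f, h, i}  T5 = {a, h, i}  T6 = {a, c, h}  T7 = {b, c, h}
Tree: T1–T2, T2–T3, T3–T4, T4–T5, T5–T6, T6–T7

Yes; width 2.

Every vertex of G appears in some bag (union = {a, b, c, d, e, f, g, h, i}); every edge is covered by a bag; and for each vertex v the set of bags containing v is connected in the bag tree. The decomposition is therefore valid. The largest bag has 3 vertices, so the width is 2.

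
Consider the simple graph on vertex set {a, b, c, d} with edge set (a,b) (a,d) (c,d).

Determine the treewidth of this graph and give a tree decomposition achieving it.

Each bag holds 2 vertices, so the decomposition has width 1, which upper-bounds the treewidth. Since G has at least one edge (e.g. c–d), it is not an edgeless graph, so tw(G) ≥ 1. Combining the bounds, tw(G) = 1.

Treewidth 1.
Bags: B1 = {c, d}  B2 = {a, d}  B3 = {a, b}
Tree: B1–B2, B2–B3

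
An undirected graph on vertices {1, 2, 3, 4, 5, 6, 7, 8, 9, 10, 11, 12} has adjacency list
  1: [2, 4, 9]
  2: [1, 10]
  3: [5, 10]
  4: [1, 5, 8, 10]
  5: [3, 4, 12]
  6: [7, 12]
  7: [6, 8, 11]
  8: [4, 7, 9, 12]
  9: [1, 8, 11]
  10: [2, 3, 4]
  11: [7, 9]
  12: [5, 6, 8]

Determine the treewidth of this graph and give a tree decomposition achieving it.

Treewidth 3.
One such decomposition:
Bags: B1 = {1, 2, 3, 10}  B2 = {1, 3, 4, 10}  B3 = {1, 3, 4, 5}  B4 = {1, 4, 5, 9}  B5 = {4, 5, 8, 9}  B6 = {5, 8, 9, 12}  B7 = {8, 9, 11, 12}  B8 = {7, 8, 11, 12}  B9 = {6, 7, 11, 12}
Tree: B1–B2, B2–B3, B3–B4, B4–B5, B5–B6, B6–B7, B7–B8, B8–B9

The largest bag has 4 vertices, giving width 3; this decomposition certifies tw(G) ≤ 3. For the lower bound: the 4 vertex sets {2,3,10}, {1}, {4}, {5,8,9,12} are disjoint, each induces a connected subgraph, and every pair is joined by at least one edge of G. Contracting each set to a single vertex therefore yields K_{4} as a minor, and since treewidth is minor-monotone, tw(G) ≥ tw(K_{4}) = 3. Hence tw(G) = 3 exactly.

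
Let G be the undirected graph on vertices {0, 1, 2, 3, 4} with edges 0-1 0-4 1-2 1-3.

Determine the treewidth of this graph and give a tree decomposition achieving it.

Treewidth 1.
One such decomposition:
Bags: B1 = {0, 1}  B2 = {1, 3}  B3 = {1, 2}  B4 = {0, 4}
Tree: B1–B2, B2–B3, B1–B4

The largest bag has 2 vertices, giving width 1; this decomposition certifies tw(G) ≤ 1. Since G has at least one edge (e.g. 0–1), it is not an edgeless graph, so tw(G) ≥ 1. Therefore the treewidth is 1.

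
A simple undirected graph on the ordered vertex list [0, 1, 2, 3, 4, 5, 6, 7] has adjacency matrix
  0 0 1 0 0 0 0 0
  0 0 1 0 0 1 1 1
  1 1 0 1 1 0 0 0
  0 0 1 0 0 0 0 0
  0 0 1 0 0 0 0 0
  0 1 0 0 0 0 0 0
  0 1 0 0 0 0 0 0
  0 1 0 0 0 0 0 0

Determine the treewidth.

A width-1 tree decomposition is:
Bags: B1 = {1, 2}  B2 = {1, 5}  B3 = {1, 7}  B4 = {2, 4}  B5 = {2, 3}  B6 = {1, 6}  B7 = {0, 2}
Tree: B1–B2, B2–B3, B1–B4, B1–B5, B1–B6, B5–B7
The largest bag has 2 vertices, giving width 1; this decomposition certifies tw(G) ≤ 1. Since G has at least one edge (e.g. 2–1), it is not an edgeless graph, so tw(G) ≥ 1. Hence tw(G) = 1 exactly.

1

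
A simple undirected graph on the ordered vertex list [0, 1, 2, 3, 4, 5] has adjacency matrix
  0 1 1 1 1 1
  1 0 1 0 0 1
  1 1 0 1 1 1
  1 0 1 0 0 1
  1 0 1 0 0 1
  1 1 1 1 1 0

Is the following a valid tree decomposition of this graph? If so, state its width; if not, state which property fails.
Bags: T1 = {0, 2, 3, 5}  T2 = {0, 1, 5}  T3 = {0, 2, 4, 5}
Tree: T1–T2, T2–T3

No — edge (2,1) lies in no bag.

A tree decomposition must satisfy three properties: every vertex lies in some bag; for every edge, both endpoints lie together in some bag; and for every vertex, the bags containing it form a connected subtree. Here edge (2,1) lies in no bag, so the decomposition is invalid.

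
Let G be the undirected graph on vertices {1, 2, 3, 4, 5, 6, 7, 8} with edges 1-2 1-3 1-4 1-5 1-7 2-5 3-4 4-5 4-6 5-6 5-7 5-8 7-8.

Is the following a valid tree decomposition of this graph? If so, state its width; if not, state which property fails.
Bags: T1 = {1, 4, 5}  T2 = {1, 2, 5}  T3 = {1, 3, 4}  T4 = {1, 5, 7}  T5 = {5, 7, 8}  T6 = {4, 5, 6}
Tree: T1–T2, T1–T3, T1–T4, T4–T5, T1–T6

Checking the three conditions: (i) the bags cover all of {1, 2, 3, 4, 5, 6, 7, 8}; (ii) for each edge, some bag contains both endpoints; (iii) the bags containing any fixed vertex form a subtree. All hold, so the decomposition is valid with width 3 − 1 = 2.

Yes; width 2.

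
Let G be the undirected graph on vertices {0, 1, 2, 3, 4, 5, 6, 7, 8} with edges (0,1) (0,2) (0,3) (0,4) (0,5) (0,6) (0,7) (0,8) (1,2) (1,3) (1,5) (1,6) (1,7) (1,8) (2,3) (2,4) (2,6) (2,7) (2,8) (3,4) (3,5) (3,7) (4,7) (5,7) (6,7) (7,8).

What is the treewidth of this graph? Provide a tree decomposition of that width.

Treewidth 4.
Bags: B1 = {0, 1, 2, 7, 8}  B2 = {0, 1, 2, 6, 7}  B3 = {0, 1, 2, 3, 7}  B4 = {0, 2, 3, 4, 7}  B5 = {0, 1, 3, 5, 7}
Tree: B1–B2, B1–B3, B3–B4, B3–B5

Each bag holds 5 vertices, so the decomposition has width 4, which upper-bounds the treewidth. For the lower bound, the 5 vertices {0, 1, 2, 7, 8} are pairwise adjacent, and any tree decomposition puts a clique entirely inside one bag — forcing width ≥ 4. The upper and lower bounds meet at 4, so that is the treewidth.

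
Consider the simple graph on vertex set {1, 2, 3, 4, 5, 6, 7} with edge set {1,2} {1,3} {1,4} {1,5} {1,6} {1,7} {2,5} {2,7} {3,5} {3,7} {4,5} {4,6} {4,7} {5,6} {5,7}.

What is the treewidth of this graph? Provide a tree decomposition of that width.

Every bag has size at most 4, so the width is 4 − 1 = 3 and tw(G) ≤ 3. On the other hand G contains the 4-clique {1, 4, 5, 6}. A clique must lie in a single bag of any decomposition, so no decomposition can have width below 3. Therefore the treewidth is 3.

Treewidth 3.
Bags: B1 = {1, 4, 5, 6}  B2 = {1, 4, 5, 7}  B3 = {1, 3, 5, 7}  B4 = {1, 2, 5, 7}
Tree: B1–B2, B2–B3, B3–B4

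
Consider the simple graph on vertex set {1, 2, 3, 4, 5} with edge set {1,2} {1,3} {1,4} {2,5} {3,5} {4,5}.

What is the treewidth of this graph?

A width-2 tree decomposition is:
Bags: B1 = {1, 4, 5}  B2 = {1, 2, 5}  B3 = {1, 3, 5}
Tree: B1–B2, B2–B3
Every bag has size at most 3, so the width is 3 − 1 = 2 and tw(G) ≤ 2. Since 1–4–5–2–1 is a cycle in G, G is not acyclic. Forests are exactly the graphs of treewidth ≤ 1, so tw(G) ≥ 2. Hence tw(G) = 2 exactly.

2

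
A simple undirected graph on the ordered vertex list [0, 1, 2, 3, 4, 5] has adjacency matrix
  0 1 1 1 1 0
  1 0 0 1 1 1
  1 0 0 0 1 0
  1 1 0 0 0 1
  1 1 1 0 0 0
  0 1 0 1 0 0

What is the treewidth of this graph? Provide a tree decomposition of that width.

The largest bag has 3 vertices, giving width 2; this decomposition certifies tw(G) ≤ 2. Conversely, {0, 1, 3} is a clique of size 3, and the vertices of any clique must share a bag in every tree decomposition; so some bag has ≥ 3 vertices and tw(G) ≥ 2. Hence tw(G) = 2 exactly.

Treewidth 2.
Bags: B1 = {0, 1, 3}  B2 = {1, 3, 5}  B3 = {0, 1, 4}  B4 = {0, 2, 4}
Tree: B1–B2, B1–B3, B3–B4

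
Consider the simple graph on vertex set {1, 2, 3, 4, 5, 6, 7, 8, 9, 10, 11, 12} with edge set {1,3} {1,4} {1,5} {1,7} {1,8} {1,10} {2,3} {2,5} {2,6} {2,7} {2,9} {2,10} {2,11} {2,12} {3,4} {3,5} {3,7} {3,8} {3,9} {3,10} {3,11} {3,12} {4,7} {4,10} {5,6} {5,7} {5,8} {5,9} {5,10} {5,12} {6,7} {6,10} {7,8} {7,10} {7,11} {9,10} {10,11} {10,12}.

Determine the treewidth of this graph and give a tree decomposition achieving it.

The largest bag has 5 vertices, giving width 4; this decomposition certifies tw(G) ≤ 4. Conversely, {1, 3, 5, 7, 8} is a clique of size 5, and the vertices of any clique must share a bag in every tree decomposition; so some bag has ≥ 5 vertices and tw(G) ≥ 4. The upper and lower bounds meet at 4, so that is the treewidth.

Treewidth 4.
One such decomposition:
Bags: B1 = {2, 3, 5, 7, 10}  B2 = {1, 3, 5, 7, 10}  B3 = {1, 3, 5, 7, 8}  B4 = {2, 3, 5, 10, 12}  B5 = {2, 5, 6, 7, 10}  B6 = {2, 3, 5, 9, 10}  B7 = {2, 3, 7, 10, 11}  B8 = {1, 3, 4, 7, 10}
Tree: B1–B2, B2–B3, B1–B4, B1–B5, B1–B6, B1–B7, B2–B8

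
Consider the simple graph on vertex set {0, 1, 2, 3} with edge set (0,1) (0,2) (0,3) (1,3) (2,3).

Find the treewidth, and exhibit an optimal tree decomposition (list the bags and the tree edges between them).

Each bag holds 3 vertices, so the decomposition has width 2, which upper-bounds the treewidth. On the other hand G contains the 3-clique {0, 1, 3}. A clique must lie in a single bag of any decomposition, so no decomposition can have width below 2. Combining the bounds, tw(G) = 2.

Treewidth 2.
One such decomposition:
Bags: B1 = {0, 2, 3}  B2 = {0, 1, 3}
Tree: B1–B2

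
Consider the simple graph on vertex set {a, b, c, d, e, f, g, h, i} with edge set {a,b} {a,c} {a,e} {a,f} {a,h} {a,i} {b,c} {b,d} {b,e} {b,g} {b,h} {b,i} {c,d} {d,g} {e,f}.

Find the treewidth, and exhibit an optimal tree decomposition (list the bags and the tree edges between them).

Each bag holds 3 vertices, so the decomposition has width 2, which upper-bounds the treewidth. On the other hand G contains the 3-clique {a, e, f}. A clique must lie in a single bag of any decomposition, so no decomposition can have width below 2. Combining the bounds, tw(G) = 2.

Treewidth 2.
One such decomposition:
Bags: B1 = {b, c, d}  B2 = {a, b, c}  B3 = {a, b, h}  B4 = {b, d, g}  B5 = {a, b, i}  B6 = {a, b, e}  B7 = {a, e, f}
Tree: B1–B2, B2–B3, B1–B4, B3–B5, B2–B6, B6–B7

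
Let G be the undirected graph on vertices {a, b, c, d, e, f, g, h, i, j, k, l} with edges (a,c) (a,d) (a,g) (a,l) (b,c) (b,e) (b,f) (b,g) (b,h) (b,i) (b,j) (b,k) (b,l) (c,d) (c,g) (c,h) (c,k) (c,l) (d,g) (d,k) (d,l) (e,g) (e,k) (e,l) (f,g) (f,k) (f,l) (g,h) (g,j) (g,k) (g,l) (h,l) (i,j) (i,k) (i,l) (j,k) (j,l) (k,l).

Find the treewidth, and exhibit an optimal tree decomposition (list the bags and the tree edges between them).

Every bag has size at most 5, so the width is 5 − 1 = 4 and tw(G) ≤ 4. On the other hand G contains the 5-clique {b, c, g, h, l}. A clique must lie in a single bag of any decomposition, so no decomposition can have width below 4. The upper and lower bounds meet at 4, so that is the treewidth.

Treewidth 4.
Bags: B1 = {a, c, d, g, l}  B2 = {c, d, g, k, l}  B3 = {b, c, g, k, l}  B4 = {b, g, j, k, l}  B5 = {b, c, g, h, l}  B6 = {b, i, j, k, l}  B7 = {b, e, g, k, l}  B8 = {b, f, g, k, l}
Tree: B1–B2, B2–B3, B3–B4, B3–B5, B4–B6, B3–B7, B3–B8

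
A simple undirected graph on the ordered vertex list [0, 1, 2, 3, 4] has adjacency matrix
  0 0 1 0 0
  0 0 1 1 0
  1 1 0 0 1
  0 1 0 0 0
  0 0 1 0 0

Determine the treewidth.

A width-1 tree decomposition is:
Bags: B1 = {2, 4}  B2 = {1, 2}  B3 = {1, 3}  B4 = {0, 2}
Tree: B1–B2, B2–B3, B1–B4
Each bag holds 2 vertices, so the decomposition has width 1, which upper-bounds the treewidth. Any graph with an edge has treewidth ≥ 1, and G has the edge 2–4. Hence tw(G) = 1 exactly.

1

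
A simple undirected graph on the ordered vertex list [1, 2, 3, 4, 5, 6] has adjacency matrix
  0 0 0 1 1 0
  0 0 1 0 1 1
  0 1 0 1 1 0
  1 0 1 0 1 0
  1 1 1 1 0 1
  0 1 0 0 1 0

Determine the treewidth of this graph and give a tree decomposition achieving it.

Every bag has size at most 3, so the width is 3 − 1 = 2 and tw(G) ≤ 2. On the other hand G contains the 3-clique {1, 4, 5}. A clique must lie in a single bag of any decomposition, so no decomposition can have width below 2. Hence tw(G) = 2 exactly.

Treewidth 2.
One optimal decomposition is:
Bags: B1 = {2, 3, 5}  B2 = {2, 5, 6}  B3 = {3, 4, 5}  B4 = {1, 4, 5}
Tree: B1–B2, B1–B3, B3–B4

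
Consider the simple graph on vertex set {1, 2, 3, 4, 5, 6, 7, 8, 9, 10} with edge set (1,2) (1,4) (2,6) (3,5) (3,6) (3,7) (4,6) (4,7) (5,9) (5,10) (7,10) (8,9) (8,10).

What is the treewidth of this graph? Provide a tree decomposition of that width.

The largest bag has 3 vertices, giving width 2; this decomposition certifies tw(G) ≤ 2. The edges 1–2–6–4–1 form a cycle, so G is not a tree and its treewidth is at least 2. The upper and lower bounds meet at 2, so that is the treewidth.

Treewidth 2.
Bags: B1 = {1, 2, 4}  B2 = {2, 4, 6}  B3 = {4, 6, 7}  B4 = {3, 6, 7}  B5 = {3, 7, 10}  B6 = {3, 5, 10}  B7 = {5, 8, 10}  B8 = {5, 8, 9}
Tree: B1–B2, B2–B3, B3–B4, B4–B5, B5–B6, B6–B7, B7–B8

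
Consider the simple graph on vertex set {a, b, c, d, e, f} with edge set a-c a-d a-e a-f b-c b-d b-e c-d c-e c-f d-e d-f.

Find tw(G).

A width-3 tree decomposition is:
Bags: B1 = {a, c, d, e}  B2 = {b, c, d, e}  B3 = {a, c, d, f}
Tree: B1–B2, B1–B3
The largest bag has 4 vertices, giving width 3; this decomposition certifies tw(G) ≤ 3. On the other hand G contains the 4-clique {a, c, d, e}. A clique must lie in a single bag of any decomposition, so no decomposition can have width below 3. Hence tw(G) = 3 exactly.

3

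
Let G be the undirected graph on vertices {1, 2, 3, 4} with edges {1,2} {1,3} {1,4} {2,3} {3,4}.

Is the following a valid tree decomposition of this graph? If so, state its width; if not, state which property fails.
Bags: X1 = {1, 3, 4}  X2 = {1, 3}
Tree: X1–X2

No — vertex 2 appears in no bag.

A tree decomposition must satisfy three properties: every vertex lies in some bag; for every edge, both endpoints lie together in some bag; and for every vertex, the bags containing it form a connected subtree. Here vertex 2 appears in no bag, so the decomposition is invalid.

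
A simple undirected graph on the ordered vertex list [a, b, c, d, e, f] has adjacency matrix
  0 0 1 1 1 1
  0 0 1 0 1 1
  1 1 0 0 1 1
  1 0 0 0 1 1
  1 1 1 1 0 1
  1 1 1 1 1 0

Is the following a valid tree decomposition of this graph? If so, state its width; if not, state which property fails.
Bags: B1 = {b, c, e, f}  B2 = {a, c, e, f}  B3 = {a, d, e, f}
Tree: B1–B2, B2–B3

Yes; width 3.

Every vertex of G appears in some bag (union = {a, b, c, d, e, f}); every edge is covered by a bag; and for each vertex v the set of bags containing v is connected in the bag tree. The decomposition is therefore valid. The largest bag has 4 vertices, so the width is 3.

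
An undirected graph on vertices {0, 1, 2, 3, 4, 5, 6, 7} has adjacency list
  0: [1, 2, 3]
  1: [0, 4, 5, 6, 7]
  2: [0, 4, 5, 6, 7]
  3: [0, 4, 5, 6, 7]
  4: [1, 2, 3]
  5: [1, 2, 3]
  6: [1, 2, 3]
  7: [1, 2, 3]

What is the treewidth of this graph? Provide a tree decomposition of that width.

Each bag holds 4 vertices, so the decomposition has width 3, which upper-bounds the treewidth. For the lower bound: the 4 vertex sets {0,1}, {3,6}, {2}, {5} are disjoint, each induces a connected subgraph, and every pair is joined by at least one edge of G. Contracting each set to a single vertex therefore yields K_{4} as a minor, and since treewidth is minor-monotone, tw(G) ≥ tw(K_{4}) = 3. Therefore the treewidth is 3.

Treewidth 3.
One such decomposition:
Bags: B1 = {0, 1, 2, 3}  B2 = {1, 2, 3, 6}  B3 = {1, 2, 3, 5}  B4 = {1, 2, 3, 7}  B5 = {1, 2, 3, 4}
Tree: B1–B2, B2–B3, B3–B4, B4–B5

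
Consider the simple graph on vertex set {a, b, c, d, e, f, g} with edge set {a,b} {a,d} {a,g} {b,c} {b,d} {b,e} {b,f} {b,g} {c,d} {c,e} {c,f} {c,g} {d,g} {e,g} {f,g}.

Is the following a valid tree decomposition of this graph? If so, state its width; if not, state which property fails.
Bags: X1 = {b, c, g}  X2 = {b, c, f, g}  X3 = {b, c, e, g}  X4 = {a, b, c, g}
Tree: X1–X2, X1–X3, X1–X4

A tree decomposition must satisfy three properties: every vertex lies in some bag; for every edge, both endpoints lie together in some bag; and for every vertex, the bags containing it form a connected subtree. Here vertex d appears in no bag, so the decomposition is invalid.

No — vertex d appears in no bag.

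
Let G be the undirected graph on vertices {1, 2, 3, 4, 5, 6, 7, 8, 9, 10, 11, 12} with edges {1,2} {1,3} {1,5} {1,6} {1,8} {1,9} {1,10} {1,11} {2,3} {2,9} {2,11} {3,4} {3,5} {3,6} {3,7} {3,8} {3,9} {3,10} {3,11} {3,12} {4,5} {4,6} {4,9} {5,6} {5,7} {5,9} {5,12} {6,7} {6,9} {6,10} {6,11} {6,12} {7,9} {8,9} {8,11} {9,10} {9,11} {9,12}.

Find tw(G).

A width-4 tree decomposition is:
Bags: B1 = {1, 3, 5, 6, 9}  B2 = {1, 3, 6, 9, 11}  B3 = {1, 3, 8, 9, 11}  B4 = {3, 5, 6, 7, 9}  B5 = {3, 5, 6, 9, 12}  B6 = {1, 2, 3, 9, 11}  B7 = {1, 3, 6, 9, 10}  B8 = {3, 4, 5, 6, 9}
Tree: B1–B2, B2–B3, B1–B4, B1–B5, B2–B6, B1–B7, B4–B8
Each bag holds 5 vertices, so the decomposition has width 4, which upper-bounds the treewidth. For the lower bound, the 5 vertices {1, 3, 8, 9, 11} are pairwise adjacent, and any tree decomposition puts a clique entirely inside one bag — forcing width ≥ 4. The upper and lower bounds meet at 4, so that is the treewidth.

4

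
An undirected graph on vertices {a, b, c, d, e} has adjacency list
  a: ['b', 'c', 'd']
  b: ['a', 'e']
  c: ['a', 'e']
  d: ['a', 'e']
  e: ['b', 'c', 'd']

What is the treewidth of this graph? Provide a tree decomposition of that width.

Each bag holds 3 vertices, so the decomposition has width 2, which upper-bounds the treewidth. For the lower bound, G contains the cycle b–e–c–a–b, so G is not a forest; only forests have treewidth ≤ 1, hence tw(G) ≥ 2. The upper and lower bounds meet at 2, so that is the treewidth.

Treewidth 2.
One such decomposition:
Bags: B1 = {a, b, e}  B2 = {a, c, e}  B3 = {a, d, e}
Tree: B1–B2, B2–B3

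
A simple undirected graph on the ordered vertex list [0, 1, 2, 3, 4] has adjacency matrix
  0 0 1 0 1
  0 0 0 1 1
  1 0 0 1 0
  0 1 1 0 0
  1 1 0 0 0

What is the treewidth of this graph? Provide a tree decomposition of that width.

The largest bag has 3 vertices, giving width 2; this decomposition certifies tw(G) ≤ 2. For the lower bound, G contains the cycle 4–0–2–3–1–4, so G is not a forest; only forests have treewidth ≤ 1, hence tw(G) ≥ 2. Therefore the treewidth is 2.

Treewidth 2.
One such decomposition:
Bags: B1 = {0, 2, 4}  B2 = {2, 3, 4}  B3 = {1, 3, 4}
Tree: B1–B2, B2–B3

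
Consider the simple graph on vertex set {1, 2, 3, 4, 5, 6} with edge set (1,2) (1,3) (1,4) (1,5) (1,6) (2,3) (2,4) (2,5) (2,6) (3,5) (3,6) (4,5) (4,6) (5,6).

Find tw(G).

4

A width-4 tree decomposition is:
Bags: B1 = {1, 2, 3, 5, 6}  B2 = {1, 2, 4, 5, 6}
Tree: B1–B2
Every bag has size at most 5, so the width is 5 − 1 = 4 and tw(G) ≤ 4. Conversely, {1, 2, 3, 5, 6} is a clique of size 5, and the vertices of any clique must share a bag in every tree decomposition; so some bag has ≥ 5 vertices and tw(G) ≥ 4. Combining the bounds, tw(G) = 4.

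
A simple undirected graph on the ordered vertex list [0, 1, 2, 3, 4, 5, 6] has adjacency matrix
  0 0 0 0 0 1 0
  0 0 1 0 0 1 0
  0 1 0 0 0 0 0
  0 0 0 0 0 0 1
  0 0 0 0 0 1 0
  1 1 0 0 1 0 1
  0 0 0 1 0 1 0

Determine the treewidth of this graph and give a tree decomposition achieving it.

Each bag holds 2 vertices, so the decomposition has width 1, which upper-bounds the treewidth. Any graph with an edge has treewidth ≥ 1, and G has the edge 5–1. Therefore the treewidth is 1.

Treewidth 1.
One such decomposition:
Bags: B1 = {1, 5}  B2 = {5, 6}  B3 = {4, 5}  B4 = {1, 2}  B5 = {3, 6}  B6 = {0, 5}
Tree: B1–B2, B2–B3, B1–B4, B2–B5, B1–B6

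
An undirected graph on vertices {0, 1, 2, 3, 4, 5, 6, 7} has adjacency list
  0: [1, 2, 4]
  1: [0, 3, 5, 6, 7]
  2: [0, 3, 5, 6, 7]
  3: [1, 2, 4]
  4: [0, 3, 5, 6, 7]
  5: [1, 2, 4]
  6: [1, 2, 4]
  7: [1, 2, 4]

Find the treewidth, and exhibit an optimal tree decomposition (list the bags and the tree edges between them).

Every bag has size at most 4, so the width is 4 − 1 = 3 and tw(G) ≤ 3. For the lower bound: the 4 vertex sets {0,2}, {1,5}, {4}, {7} are disjoint, each induces a connected subgraph, and every pair is joined by at least one edge of G. Contracting each set to a single vertex therefore yields K_{4} as a minor, and since treewidth is minor-monotone, tw(G) ≥ tw(K_{4}) = 3. The upper and lower bounds meet at 3, so that is the treewidth.

Treewidth 3.
One optimal decomposition is:
Bags: B1 = {0, 1, 2, 4}  B2 = {1, 2, 4, 5}  B3 = {1, 2, 4, 7}  B4 = {1, 2, 4, 6}  B5 = {1, 2, 3, 4}
Tree: B1–B2, B2–B3, B3–B4, B4–B5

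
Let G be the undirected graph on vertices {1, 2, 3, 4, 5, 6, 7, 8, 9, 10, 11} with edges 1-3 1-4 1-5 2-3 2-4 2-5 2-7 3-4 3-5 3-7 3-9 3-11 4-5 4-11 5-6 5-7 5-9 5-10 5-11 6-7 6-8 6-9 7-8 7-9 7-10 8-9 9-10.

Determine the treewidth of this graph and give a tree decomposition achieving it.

Treewidth 3.
One such decomposition:
Bags: B1 = {3, 5, 7, 9}  B2 = {2, 3, 5, 7}  B3 = {2, 3, 4, 5}  B4 = {5, 6, 7, 9}  B5 = {6, 7, 8, 9}  B6 = {5, 7, 9, 10}  B7 = {1, 3, 4, 5}  B8 = {3, 4, 5, 11}
Tree: B1–B2, B2–B3, B1–B4, B4–B5, B4–B6, B3–B7, B3–B8

Every bag has size at most 4, so the width is 4 − 1 = 3 and tw(G) ≤ 3. For the lower bound, the 4 vertices {6, 7, 8, 9} are pairwise adjacent, and any tree decomposition puts a clique entirely inside one bag — forcing width ≥ 3. The upper and lower bounds meet at 3, so that is the treewidth.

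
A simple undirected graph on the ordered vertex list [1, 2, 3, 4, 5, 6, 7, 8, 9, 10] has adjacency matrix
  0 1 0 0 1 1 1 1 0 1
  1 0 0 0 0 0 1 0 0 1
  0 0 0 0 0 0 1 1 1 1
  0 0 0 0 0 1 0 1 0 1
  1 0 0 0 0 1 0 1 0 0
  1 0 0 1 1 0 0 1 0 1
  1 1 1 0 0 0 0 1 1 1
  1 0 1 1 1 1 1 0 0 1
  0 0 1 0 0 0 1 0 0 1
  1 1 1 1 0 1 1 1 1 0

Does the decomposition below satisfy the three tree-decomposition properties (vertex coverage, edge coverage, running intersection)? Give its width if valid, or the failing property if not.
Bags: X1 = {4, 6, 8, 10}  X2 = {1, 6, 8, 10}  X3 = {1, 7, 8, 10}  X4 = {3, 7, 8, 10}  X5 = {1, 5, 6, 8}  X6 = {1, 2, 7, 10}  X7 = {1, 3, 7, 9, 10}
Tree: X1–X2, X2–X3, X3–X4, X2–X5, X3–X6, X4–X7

A tree decomposition must satisfy three properties: every vertex lies in some bag; for every edge, both endpoints lie together in some bag; and for every vertex, the bags containing it form a connected subtree. Here bags containing vertex 1 are not connected in the tree, so the decomposition is invalid.

No — bags containing vertex 1 are not connected in the tree.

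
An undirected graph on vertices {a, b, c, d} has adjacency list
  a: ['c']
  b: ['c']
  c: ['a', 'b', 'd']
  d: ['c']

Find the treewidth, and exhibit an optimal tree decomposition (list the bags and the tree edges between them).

Every bag has size at most 2, so the width is 2 − 1 = 1 and tw(G) ≤ 1. Since G has at least one edge (e.g. d–c), it is not an edgeless graph, so tw(G) ≥ 1. Hence tw(G) = 1 exactly.

Treewidth 1.
Bags: B1 = {c, d}  B2 = {b, c}  B3 = {a, c}
Tree: B1–B2, B2–B3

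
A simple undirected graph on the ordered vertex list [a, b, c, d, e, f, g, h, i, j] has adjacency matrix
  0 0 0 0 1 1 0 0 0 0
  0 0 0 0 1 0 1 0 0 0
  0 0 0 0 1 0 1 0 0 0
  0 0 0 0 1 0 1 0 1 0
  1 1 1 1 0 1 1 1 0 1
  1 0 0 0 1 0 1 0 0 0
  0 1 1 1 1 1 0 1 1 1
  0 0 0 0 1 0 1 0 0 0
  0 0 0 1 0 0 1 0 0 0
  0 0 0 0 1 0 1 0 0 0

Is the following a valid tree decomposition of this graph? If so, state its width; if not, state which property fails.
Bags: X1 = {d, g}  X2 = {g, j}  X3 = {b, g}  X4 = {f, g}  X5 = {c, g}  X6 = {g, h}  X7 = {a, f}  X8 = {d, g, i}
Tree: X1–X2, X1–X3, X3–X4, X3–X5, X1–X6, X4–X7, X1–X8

No — vertex e appears in no bag.

A tree decomposition must satisfy three properties: every vertex lies in some bag; for every edge, both endpoints lie together in some bag; and for every vertex, the bags containing it form a connected subtree. Here vertex e appears in no bag, so the decomposition is invalid.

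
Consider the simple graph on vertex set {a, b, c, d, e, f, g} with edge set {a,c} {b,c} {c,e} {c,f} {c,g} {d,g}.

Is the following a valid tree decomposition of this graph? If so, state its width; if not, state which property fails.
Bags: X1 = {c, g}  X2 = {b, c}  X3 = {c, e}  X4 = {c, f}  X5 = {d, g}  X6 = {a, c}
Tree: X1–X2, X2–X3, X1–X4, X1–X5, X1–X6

Yes; width 1.

Vertex coverage: the bags together contain {a, b, c, d, e, f, g}, the full vertex set. Edge coverage: each edge of G has both endpoints in at least one bag. Running intersection: for every vertex, the bags containing it form a connected subtree. All three properties hold, so this is a valid tree decomposition of width max|bag| − 1 = 1, and hence tw(G) ≤ 1.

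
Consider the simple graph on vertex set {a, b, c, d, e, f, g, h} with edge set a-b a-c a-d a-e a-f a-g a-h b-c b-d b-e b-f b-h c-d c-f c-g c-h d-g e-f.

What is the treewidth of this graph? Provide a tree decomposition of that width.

The largest bag has 4 vertices, giving width 3; this decomposition certifies tw(G) ≤ 3. On the other hand G contains the 4-clique {a, c, d, g}. A clique must lie in a single bag of any decomposition, so no decomposition can have width below 3. Combining the bounds, tw(G) = 3.

Treewidth 3.
One such decomposition:
Bags: B1 = {a, b, c, d}  B2 = {a, b, c, f}  B3 = {a, c, d, g}  B4 = {a, b, c, h}  B5 = {a, b, e, f}
Tree: B1–B2, B1–B3, B1–B4, B2–B5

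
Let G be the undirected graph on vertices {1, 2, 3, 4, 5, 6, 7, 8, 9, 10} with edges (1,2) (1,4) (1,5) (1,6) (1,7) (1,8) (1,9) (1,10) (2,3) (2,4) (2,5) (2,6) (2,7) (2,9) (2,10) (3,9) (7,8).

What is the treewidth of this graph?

2

A width-2 tree decomposition is:
Bags: B1 = {1, 2, 6}  B2 = {1, 2, 9}  B3 = {1, 2, 4}  B4 = {1, 2, 5}  B5 = {2, 3, 9}  B6 = {1, 2, 10}  B7 = {1, 2, 7}  B8 = {1, 7, 8}
Tree: B1–B2, B1–B3, B1–B4, B2–B5, B1–B6, B1–B7, B7–B8
Each bag holds 3 vertices, so the decomposition has width 2, which upper-bounds the treewidth. For the lower bound, the 3 vertices {1, 7, 8} are pairwise adjacent, and any tree decomposition puts a clique entirely inside one bag — forcing width ≥ 2. Therefore the treewidth is 2.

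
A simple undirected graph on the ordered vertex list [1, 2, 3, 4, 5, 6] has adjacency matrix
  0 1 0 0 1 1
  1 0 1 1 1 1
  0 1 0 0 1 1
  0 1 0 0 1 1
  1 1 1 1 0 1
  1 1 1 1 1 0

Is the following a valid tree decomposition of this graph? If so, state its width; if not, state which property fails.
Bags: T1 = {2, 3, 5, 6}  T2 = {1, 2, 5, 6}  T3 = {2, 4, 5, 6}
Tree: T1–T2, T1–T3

Yes; width 3.

Every vertex of G appears in some bag (union = {1, 2, 3, 4, 5, 6}); every edge is covered by a bag; and for each vertex v the set of bags containing v is connected in the bag tree. The decomposition is therefore valid. The largest bag has 4 vertices, so the width is 3.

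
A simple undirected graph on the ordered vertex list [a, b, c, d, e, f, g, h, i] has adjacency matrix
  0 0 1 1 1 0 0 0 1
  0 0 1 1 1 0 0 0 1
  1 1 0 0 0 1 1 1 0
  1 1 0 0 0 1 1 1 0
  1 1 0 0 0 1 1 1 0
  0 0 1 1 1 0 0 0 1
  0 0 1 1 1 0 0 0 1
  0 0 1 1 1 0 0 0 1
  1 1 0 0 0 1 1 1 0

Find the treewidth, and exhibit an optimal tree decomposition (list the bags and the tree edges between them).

Treewidth 4.
Bags: B1 = {b, c, d, e, i}  B2 = {c, d, e, h, i}  B3 = {c, d, e, g, i}  B4 = {a, c, d, e, i}  B5 = {c, d, e, f, i}
Tree: B1–B2, B2–B3, B3–B4, B4–B5

The largest bag has 5 vertices, giving width 4; this decomposition certifies tw(G) ≤ 4. For the lower bound: the 5 vertex sets {b,i}, {d,h}, {e,g}, {c}, {a} are disjoint, each induces a connected subgraph, and every pair is joined by at least one edge of G. Contracting each set to a single vertex therefore yields K_{5} as a minor, and since treewidth is minor-monotone, tw(G) ≥ tw(K_{5}) = 4. The upper and lower bounds meet at 4, so that is the treewidth.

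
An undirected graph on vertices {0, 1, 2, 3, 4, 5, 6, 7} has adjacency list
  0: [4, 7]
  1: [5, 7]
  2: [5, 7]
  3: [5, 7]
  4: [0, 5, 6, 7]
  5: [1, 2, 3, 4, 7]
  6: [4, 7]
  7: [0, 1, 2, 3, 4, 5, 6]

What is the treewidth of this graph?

2

A width-2 tree decomposition is:
Bags: B1 = {4, 5, 7}  B2 = {3, 5, 7}  B3 = {4, 6, 7}  B4 = {1, 5, 7}  B5 = {0, 4, 7}  B6 = {2, 5, 7}
Tree: B1–B2, B1–B3, B2–B4, B3–B5, B4–B6
Each bag holds 3 vertices, so the decomposition has width 2, which upper-bounds the treewidth. Conversely, {0, 4, 7} is a clique of size 3, and the vertices of any clique must share a bag in every tree decomposition; so some bag has ≥ 3 vertices and tw(G) ≥ 2. Hence tw(G) = 2 exactly.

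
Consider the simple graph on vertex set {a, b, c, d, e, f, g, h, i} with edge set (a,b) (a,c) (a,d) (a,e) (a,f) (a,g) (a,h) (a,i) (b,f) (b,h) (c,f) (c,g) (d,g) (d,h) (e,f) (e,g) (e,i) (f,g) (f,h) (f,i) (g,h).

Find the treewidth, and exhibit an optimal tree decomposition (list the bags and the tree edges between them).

The largest bag has 4 vertices, giving width 3; this decomposition certifies tw(G) ≤ 3. For the lower bound, the 4 vertices {a, d, g, h} are pairwise adjacent, and any tree decomposition puts a clique entirely inside one bag — forcing width ≥ 3. Hence tw(G) = 3 exactly.

Treewidth 3.
One optimal decomposition is:
Bags: B1 = {a, f, g, h}  B2 = {a, b, f, h}  B3 = {a, c, f, g}  B4 = {a, d, g, h}  B5 = {a, e, f, g}  B6 = {a, e, f, i}
Tree: B1–B2, B1–B3, B1–B4, B1–B5, B5–B6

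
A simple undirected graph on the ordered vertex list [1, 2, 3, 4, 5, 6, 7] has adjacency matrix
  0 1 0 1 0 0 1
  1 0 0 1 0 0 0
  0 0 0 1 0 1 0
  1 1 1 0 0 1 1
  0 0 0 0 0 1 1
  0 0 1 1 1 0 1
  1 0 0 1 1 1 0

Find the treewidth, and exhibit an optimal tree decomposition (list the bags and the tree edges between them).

Each bag holds 3 vertices, so the decomposition has width 2, which upper-bounds the treewidth. For the lower bound, the 3 vertices {1, 2, 4} are pairwise adjacent, and any tree decomposition puts a clique entirely inside one bag — forcing width ≥ 2. Combining the bounds, tw(G) = 2.

Treewidth 2.
One optimal decomposition is:
Bags: B1 = {1, 4, 7}  B2 = {1, 2, 4}  B3 = {4, 6, 7}  B4 = {3, 4, 6}  B5 = {5, 6, 7}
Tree: B1–B2, B1–B3, B3–B4, B3–B5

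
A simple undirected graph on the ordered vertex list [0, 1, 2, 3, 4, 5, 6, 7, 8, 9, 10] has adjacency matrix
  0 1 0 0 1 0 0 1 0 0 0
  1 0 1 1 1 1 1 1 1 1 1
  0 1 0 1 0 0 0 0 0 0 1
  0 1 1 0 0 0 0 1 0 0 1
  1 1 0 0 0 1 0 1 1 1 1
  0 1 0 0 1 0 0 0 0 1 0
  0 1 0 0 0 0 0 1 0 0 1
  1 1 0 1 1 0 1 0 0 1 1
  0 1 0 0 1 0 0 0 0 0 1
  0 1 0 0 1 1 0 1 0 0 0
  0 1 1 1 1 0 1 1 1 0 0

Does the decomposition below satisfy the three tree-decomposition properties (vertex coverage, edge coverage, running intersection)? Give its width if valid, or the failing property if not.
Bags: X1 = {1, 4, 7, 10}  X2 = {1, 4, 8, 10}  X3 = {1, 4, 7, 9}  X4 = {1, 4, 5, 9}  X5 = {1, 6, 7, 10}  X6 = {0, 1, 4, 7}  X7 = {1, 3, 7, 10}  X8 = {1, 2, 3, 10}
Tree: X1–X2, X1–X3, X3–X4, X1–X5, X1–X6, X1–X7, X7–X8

Yes; width 3.

Vertex coverage: the bags together contain {0, 1, 2, 3, 4, 5, 6, 7, 8, 9, 10}, the full vertex set. Edge coverage: each edge of G has both endpoints in at least one bag. Running intersection: for every vertex, the bags containing it form a connected subtree. All three properties hold, so this is a valid tree decomposition of width max|bag| − 1 = 3, and hence tw(G) ≤ 3.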